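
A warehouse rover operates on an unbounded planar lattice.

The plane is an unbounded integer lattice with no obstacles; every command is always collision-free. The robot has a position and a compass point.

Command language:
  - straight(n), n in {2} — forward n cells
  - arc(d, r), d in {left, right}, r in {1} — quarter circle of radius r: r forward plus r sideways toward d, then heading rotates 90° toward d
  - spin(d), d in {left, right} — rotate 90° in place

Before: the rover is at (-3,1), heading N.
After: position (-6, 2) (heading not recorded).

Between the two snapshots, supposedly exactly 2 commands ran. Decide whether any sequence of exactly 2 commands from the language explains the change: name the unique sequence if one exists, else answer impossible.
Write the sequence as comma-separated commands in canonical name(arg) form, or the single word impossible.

arc(left, 1), straight(2)

key: order matters: swapping arc(left, 1) and straight(2) lands elsewhere
from: at (-3,1), heading N
t=1 arc(left, 1) ⇒ at (-4,2), heading W
t=2 straight(2) ⇒ at (-6,2), heading W
all 25 alternatives checked — unique.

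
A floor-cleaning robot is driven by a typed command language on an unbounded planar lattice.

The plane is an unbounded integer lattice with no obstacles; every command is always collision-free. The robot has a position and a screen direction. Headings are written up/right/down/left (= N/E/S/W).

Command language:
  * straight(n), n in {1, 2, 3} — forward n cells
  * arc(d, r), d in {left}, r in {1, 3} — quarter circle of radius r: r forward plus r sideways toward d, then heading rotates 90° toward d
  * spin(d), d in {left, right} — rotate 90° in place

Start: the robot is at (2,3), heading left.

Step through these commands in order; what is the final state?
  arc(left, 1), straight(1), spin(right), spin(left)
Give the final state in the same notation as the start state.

from: at (2,3), heading left
step 1 (arc(left, 1)): at (1,2), heading down
step 2 (straight(1)): at (1,1), heading down
step 3 (spin(right)): at (1,1), heading left
step 4 (spin(left)): at (1,1), heading down

at (1,1), heading down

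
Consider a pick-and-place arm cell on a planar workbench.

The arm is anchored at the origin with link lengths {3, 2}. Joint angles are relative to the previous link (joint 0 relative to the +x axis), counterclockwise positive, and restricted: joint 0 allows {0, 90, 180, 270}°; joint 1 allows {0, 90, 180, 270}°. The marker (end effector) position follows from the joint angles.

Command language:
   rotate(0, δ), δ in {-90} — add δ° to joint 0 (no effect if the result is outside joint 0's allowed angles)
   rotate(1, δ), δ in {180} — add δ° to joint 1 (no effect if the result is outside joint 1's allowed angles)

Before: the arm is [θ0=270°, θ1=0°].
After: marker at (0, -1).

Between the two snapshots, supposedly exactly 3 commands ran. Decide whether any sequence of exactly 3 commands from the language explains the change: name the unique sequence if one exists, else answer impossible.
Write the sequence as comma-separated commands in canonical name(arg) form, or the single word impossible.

rotate(1, 180), rotate(1, 180), rotate(1, 180)

begin: [θ0=270°, θ1=0°]
1. rotate(1, 180) → [θ0=270°, θ1=180°]
2. rotate(1, 180) → [θ0=270°, θ1=0°]
3. rotate(1, 180) → [θ0=270°, θ1=180°]
no rival 3-sequence matches.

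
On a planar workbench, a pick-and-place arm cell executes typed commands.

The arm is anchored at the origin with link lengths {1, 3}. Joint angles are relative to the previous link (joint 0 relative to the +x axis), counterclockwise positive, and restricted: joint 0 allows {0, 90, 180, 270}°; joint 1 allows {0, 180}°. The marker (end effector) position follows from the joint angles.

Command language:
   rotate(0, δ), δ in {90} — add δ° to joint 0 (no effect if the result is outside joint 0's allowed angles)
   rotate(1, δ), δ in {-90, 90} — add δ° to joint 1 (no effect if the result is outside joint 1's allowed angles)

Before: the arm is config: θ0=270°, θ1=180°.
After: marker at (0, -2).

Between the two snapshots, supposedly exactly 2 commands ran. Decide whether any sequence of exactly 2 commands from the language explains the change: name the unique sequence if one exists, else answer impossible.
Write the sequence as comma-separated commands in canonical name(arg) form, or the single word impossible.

rotate(0, 90), rotate(0, 90)

start: config: θ0=270°, θ1=180°
step 1 (rotate(0, 90)): config: θ0=0°, θ1=180°
step 2 (rotate(0, 90)): config: θ0=90°, θ1=180°
no rival 2-sequence matches.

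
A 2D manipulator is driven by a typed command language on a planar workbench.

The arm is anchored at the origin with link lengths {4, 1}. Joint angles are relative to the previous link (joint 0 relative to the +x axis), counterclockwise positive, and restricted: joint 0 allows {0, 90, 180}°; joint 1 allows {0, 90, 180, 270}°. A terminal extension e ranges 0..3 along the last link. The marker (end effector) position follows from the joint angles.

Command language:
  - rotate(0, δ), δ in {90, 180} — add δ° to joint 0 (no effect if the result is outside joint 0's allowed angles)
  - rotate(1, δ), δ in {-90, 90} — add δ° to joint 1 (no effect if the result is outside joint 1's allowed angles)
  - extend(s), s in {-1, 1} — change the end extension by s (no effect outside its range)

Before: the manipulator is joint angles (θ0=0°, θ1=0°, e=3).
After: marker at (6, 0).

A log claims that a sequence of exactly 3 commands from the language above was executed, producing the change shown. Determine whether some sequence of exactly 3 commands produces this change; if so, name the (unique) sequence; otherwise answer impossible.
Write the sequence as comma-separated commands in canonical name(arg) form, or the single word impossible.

extend(1), extend(-1), extend(-1)

key: order matters: swapping extend(1) and extend(-1) lands elsewhere
begin: joint angles (θ0=0°, θ1=0°, e=3)
1. extend(1) → joint angles (θ0=0°, θ1=0°, e=3)
2. extend(-1) → joint angles (θ0=0°, θ1=0°, e=2)
3. extend(-1) → joint angles (θ0=0°, θ1=0°, e=1)
no rival 3-sequence matches.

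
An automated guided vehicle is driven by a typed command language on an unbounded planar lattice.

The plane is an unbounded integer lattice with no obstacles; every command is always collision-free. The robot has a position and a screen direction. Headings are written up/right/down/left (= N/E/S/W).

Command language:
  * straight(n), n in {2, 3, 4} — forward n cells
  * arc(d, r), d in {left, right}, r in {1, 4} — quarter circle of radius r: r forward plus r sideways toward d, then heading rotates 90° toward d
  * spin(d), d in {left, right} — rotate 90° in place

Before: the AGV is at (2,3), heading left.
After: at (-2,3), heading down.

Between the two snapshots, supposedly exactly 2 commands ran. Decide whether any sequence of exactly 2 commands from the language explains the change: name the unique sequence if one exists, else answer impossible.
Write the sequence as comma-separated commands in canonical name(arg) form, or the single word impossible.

key: order matters: swapping straight(4) and spin(left) lands elsewhere
start: at (2,3), heading left
[1] after straight(4): at (-2,3), heading left
[2] after spin(left): at (-2,3), heading down
uniquely the one of 81 2-step routes that fits.

straight(4), spin(left)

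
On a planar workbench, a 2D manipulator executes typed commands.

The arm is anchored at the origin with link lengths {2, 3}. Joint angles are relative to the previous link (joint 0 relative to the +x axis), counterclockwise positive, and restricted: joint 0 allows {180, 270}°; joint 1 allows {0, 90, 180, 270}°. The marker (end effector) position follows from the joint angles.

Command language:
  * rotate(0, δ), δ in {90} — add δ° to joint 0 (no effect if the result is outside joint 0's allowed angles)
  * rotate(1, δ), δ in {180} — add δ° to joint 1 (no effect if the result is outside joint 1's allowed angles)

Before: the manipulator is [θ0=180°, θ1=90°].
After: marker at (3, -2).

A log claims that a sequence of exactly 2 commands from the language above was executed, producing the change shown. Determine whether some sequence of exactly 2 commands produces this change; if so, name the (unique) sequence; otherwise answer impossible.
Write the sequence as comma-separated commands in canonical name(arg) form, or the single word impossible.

start: [θ0=180°, θ1=90°]
step 1 (rotate(0, 90)): [θ0=270°, θ1=90°]
step 2 (rotate(0, 90)): [θ0=270°, θ1=90°]
all 4 alternatives checked — unique.

rotate(0, 90), rotate(0, 90)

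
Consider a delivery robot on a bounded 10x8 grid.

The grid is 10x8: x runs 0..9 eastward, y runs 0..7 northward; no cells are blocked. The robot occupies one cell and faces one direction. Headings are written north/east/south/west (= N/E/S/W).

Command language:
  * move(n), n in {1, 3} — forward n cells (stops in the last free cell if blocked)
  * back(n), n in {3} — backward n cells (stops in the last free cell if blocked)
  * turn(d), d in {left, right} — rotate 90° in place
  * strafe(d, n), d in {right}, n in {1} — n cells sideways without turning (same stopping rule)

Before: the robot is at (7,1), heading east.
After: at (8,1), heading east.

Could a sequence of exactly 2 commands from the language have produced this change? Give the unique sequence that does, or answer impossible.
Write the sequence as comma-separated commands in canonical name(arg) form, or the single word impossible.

impossible

checked all 2-command options: none fits.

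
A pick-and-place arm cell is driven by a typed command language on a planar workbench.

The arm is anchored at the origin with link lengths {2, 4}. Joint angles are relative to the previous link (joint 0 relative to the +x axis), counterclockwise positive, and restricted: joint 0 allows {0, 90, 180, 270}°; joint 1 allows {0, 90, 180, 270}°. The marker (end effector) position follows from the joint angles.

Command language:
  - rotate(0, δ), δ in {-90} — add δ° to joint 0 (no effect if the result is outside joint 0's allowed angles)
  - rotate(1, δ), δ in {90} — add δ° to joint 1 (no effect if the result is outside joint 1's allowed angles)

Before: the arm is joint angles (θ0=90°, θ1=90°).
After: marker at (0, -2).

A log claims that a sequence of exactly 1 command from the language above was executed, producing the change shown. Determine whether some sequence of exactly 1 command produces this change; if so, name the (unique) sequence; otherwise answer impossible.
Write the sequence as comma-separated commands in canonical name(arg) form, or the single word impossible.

rotate(1, 90)

begin: joint angles (θ0=90°, θ1=90°)
t=1 rotate(1, 90) ⇒ joint angles (θ0=90°, θ1=180°)
no other 1-command option fits: unique.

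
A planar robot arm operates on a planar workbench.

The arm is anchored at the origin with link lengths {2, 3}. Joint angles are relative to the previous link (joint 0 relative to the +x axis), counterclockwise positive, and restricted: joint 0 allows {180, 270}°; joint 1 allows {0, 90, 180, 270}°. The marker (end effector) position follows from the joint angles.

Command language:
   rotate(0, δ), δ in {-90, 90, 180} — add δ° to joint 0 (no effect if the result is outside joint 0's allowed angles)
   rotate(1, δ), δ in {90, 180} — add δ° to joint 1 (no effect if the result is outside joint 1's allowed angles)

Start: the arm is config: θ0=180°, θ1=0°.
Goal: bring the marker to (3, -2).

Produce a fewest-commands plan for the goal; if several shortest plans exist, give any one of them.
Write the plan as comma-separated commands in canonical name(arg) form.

rotate(1, 90), rotate(0, 90)

t0: config: θ0=180°, θ1=0°
1. rotate(1, 90) → config: θ0=180°, θ1=90°
2. rotate(0, 90) → config: θ0=270°, θ1=90°
no 1-step plan works, so 2 is optimal.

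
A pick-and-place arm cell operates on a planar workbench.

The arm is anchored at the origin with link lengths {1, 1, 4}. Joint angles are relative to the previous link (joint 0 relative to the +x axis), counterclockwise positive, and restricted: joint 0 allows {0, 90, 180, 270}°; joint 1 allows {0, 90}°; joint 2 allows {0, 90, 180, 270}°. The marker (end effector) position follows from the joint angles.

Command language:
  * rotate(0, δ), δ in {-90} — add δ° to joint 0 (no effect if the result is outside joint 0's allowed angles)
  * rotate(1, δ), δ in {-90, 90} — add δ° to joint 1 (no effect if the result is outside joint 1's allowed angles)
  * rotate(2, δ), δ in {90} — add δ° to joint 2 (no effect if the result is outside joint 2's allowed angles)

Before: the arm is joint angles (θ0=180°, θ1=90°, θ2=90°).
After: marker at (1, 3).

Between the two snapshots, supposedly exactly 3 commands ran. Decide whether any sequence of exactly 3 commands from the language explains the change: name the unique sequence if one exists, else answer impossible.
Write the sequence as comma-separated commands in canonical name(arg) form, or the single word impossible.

rotate(0, -90), rotate(0, -90), rotate(0, -90)

start: joint angles (θ0=180°, θ1=90°, θ2=90°)
[1] after rotate(0, -90): joint angles (θ0=90°, θ1=90°, θ2=90°)
[2] after rotate(0, -90): joint angles (θ0=0°, θ1=90°, θ2=90°)
[3] after rotate(0, -90): joint angles (θ0=270°, θ1=90°, θ2=90°)
all 64 alternatives checked — unique.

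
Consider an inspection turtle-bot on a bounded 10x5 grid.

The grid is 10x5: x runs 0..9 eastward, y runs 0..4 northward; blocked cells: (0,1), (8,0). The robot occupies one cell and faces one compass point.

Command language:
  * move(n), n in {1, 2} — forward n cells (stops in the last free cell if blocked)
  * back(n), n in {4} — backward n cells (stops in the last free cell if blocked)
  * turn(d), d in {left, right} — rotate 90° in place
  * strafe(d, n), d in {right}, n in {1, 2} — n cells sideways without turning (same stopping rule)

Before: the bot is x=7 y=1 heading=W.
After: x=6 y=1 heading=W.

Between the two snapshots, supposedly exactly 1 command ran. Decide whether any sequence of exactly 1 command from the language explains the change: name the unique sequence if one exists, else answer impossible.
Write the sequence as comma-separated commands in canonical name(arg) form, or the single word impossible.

move(1)

key: heading stays W — the single command does not turn
begin: x=7 y=1 heading=W
t=1 move(1) ⇒ x=6 y=1 heading=W
uniquely the one of 7 1-step routes that fits.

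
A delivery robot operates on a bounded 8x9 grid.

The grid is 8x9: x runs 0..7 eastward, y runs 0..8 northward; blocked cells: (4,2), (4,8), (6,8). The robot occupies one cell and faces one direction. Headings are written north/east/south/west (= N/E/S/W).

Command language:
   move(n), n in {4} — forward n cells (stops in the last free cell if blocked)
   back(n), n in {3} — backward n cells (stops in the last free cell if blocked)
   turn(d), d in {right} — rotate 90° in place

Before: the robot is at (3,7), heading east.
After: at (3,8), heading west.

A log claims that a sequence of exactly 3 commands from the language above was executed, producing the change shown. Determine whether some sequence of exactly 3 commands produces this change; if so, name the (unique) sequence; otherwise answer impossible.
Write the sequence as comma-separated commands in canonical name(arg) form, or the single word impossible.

key: back(3) runs into the grid edge before its full distance
initial: at (3,7), heading east
step 1 (turn(right)): at (3,7), heading south
step 2 (back(3)): at (3,8), heading south
step 3 (turn(right)): at (3,8), heading west
no rival 3-sequence matches.

turn(right), back(3), turn(right)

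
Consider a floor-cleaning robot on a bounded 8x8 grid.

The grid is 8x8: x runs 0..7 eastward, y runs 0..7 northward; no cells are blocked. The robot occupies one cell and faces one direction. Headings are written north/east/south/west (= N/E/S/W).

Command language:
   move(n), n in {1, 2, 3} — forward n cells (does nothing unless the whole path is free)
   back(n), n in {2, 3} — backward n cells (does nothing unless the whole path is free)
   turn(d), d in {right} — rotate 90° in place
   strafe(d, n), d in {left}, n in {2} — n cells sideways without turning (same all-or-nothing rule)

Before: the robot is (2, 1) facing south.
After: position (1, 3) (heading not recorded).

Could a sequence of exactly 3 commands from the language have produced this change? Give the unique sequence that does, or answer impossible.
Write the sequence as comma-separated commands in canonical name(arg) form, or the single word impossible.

key: order matters: swapping back(2) and move(1) lands elsewhere
begin: (2, 1) facing south
t=1 back(2) ⇒ (2, 3) facing south
t=2 turn(right) ⇒ (2, 3) facing west
t=3 move(1) ⇒ (1, 3) facing west
uniquely the one of 343 3-step routes that fits.

back(2), turn(right), move(1)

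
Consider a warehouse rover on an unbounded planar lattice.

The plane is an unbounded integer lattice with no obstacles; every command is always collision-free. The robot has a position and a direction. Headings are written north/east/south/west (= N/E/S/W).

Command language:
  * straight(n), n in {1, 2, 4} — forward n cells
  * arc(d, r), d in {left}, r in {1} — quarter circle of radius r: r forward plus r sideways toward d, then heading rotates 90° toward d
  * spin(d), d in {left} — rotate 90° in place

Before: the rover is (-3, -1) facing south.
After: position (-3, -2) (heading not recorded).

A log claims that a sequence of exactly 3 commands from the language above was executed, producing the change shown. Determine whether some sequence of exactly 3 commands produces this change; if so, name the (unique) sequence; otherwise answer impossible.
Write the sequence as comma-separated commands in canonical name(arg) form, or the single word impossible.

key: running spin(left) before straight(1) would end elsewhere — order is forced
t0: (-3, -1) facing south
1. straight(1) → (-3, -2) facing south
2. spin(left) → (-3, -2) facing east
3. spin(left) → (-3, -2) facing north
no rival 3-sequence matches.

straight(1), spin(left), spin(left)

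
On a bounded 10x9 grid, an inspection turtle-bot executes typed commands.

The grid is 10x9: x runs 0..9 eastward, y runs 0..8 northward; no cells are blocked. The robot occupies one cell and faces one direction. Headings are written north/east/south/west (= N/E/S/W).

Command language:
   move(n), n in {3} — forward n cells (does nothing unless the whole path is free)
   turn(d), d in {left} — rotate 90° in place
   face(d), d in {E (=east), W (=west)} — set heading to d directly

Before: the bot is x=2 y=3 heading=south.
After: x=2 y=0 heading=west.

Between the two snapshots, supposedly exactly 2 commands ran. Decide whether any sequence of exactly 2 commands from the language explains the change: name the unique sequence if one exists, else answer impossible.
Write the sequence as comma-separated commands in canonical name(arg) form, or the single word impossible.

key: running face(W) before move(3) would end elsewhere — order is forced
start: x=2 y=3 heading=south
[1] after move(3): x=2 y=0 heading=south
[2] after face(W): x=2 y=0 heading=west
uniquely the one of 16 2-step routes that fits.

move(3), face(W)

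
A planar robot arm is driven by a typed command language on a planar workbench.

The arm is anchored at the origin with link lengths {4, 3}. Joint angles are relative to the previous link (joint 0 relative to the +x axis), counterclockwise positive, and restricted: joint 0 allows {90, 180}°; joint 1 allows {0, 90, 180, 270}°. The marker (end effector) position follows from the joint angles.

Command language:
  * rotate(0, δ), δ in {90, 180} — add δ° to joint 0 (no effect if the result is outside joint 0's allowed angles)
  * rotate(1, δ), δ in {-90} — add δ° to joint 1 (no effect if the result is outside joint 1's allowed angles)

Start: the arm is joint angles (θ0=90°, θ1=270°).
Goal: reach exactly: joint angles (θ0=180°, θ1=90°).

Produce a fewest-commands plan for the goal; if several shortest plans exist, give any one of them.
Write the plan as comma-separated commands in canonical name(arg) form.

rotate(0, 90), rotate(1, -90), rotate(1, -90)

t0: joint angles (θ0=90°, θ1=270°)
[1] after rotate(0, 90): joint angles (θ0=180°, θ1=270°)
[2] after rotate(1, -90): joint angles (θ0=180°, θ1=180°)
[3] after rotate(1, -90): joint angles (θ0=180°, θ1=90°)
minimal: 3 command(s), checked below 3.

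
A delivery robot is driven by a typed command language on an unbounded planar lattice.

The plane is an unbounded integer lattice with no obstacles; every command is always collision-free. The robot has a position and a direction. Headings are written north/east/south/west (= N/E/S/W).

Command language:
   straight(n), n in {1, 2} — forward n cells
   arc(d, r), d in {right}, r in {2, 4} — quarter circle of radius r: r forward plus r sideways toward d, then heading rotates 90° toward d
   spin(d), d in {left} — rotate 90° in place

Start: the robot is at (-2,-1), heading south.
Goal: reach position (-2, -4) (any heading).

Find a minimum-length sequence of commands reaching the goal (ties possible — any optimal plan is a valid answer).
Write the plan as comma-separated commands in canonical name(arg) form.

straight(1), straight(2)

from: at (-2,-1), heading south
[1] after straight(1): at (-2,-2), heading south
[2] after straight(2): at (-2,-4), heading south
no 1-step plan works, so 2 is optimal.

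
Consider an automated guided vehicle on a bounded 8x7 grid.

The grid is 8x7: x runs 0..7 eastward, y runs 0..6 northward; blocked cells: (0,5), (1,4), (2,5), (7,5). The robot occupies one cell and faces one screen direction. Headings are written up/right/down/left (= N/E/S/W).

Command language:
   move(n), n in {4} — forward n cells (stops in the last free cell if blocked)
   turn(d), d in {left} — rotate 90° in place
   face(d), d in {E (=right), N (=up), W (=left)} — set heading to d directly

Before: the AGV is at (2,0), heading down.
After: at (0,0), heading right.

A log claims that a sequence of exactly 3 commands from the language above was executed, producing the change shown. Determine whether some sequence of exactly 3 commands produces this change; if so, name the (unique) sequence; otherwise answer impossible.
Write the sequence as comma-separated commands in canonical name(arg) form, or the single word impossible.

key: order matters: swapping face(W) and face(E) lands elsewhere
begin: at (2,0), heading down
[1] after face(W): at (2,0), heading left
[2] after move(4): at (0,0), heading left
[3] after face(E): at (0,0), heading right
all 125 alternatives checked — unique.

face(W), move(4), face(E)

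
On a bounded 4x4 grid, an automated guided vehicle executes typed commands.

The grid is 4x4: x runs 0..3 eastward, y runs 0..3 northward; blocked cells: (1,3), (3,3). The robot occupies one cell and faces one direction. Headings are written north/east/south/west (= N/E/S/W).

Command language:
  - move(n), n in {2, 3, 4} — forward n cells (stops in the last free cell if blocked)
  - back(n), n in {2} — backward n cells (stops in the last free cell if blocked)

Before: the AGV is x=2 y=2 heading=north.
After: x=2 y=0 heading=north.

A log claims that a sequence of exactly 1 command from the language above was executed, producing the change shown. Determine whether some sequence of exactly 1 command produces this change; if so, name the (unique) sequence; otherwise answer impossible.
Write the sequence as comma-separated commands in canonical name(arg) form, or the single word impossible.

back(2)

key: still facing N — the one step turns nothing
from: x=2 y=2 heading=north
step 1 (back(2)): x=2 y=0 heading=north
no other 1-command option fits: unique.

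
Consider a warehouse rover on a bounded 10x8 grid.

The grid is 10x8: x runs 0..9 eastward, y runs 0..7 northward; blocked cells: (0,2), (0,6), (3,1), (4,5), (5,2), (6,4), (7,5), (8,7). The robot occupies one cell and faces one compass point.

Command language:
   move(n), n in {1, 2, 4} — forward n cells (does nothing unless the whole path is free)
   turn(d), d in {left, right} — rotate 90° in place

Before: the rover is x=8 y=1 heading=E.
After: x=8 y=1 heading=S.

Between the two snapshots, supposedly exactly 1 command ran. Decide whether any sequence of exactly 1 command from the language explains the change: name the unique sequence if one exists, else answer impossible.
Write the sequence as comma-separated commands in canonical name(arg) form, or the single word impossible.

key: (8,1) unchanged — the single command moves nothing
t0: x=8 y=1 heading=E
1. turn(right) → x=8 y=1 heading=S
no rival 1-sequence matches.

turn(right)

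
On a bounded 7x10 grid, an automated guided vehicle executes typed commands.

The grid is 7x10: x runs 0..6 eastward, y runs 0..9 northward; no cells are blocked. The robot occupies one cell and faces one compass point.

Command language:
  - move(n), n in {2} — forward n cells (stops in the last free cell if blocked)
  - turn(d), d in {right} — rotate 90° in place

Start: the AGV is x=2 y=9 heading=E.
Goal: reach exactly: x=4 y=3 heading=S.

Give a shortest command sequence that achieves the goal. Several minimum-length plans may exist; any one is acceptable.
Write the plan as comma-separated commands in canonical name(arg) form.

t0: x=2 y=9 heading=E
t=1 move(2) ⇒ x=4 y=9 heading=E
t=2 turn(right) ⇒ x=4 y=9 heading=S
t=3 move(2) ⇒ x=4 y=7 heading=S
t=4 move(2) ⇒ x=4 y=5 heading=S
t=5 move(2) ⇒ x=4 y=3 heading=S
nothing shorter than 5 reaches the goal.

move(2), turn(right), move(2), move(2), move(2)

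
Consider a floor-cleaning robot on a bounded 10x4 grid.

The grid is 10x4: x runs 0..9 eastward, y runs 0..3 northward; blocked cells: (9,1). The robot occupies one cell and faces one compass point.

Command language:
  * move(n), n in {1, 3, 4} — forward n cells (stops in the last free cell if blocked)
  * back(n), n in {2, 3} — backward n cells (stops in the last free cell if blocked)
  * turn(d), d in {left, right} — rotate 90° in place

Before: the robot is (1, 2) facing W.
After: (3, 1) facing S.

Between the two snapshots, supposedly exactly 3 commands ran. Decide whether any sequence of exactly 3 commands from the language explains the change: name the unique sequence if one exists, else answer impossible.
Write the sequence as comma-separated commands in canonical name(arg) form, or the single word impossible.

back(2), turn(left), move(1)

key: position moved to (3,1) AND the heading swung to S — translation plus rotation needed
start: (1, 2) facing W
step 1 (back(2)): (3, 2) facing W
step 2 (turn(left)): (3, 2) facing S
step 3 (move(1)): (3, 1) facing S
no other 3-command option fits: unique.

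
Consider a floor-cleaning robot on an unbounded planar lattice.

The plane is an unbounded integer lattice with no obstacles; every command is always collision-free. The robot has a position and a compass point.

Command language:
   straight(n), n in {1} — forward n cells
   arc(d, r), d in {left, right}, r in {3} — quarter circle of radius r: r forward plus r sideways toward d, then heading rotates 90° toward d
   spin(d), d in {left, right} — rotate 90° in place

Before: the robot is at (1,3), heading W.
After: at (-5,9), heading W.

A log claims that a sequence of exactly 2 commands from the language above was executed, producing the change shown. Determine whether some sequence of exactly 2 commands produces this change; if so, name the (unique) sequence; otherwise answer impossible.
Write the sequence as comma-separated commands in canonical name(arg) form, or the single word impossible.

arc(right, 3), arc(left, 3)

key: running arc(left, 3) before arc(right, 3) would end elsewhere — order is forced
from: at (1,3), heading W
[1] after arc(right, 3): at (-2,6), heading N
[2] after arc(left, 3): at (-5,9), heading W
no rival 2-sequence matches.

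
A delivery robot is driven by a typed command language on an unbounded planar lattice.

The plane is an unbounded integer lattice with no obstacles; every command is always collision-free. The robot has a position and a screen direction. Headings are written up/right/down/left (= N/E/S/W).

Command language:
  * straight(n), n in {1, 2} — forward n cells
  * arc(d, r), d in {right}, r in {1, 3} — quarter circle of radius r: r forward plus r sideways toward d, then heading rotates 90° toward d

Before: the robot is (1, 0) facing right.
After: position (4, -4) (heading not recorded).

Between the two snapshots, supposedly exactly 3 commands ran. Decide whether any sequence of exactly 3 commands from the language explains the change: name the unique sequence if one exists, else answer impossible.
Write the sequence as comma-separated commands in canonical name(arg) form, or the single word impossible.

key: order matters: swapping straight(1) and arc(right, 1) lands elsewhere
from: (1, 0) facing right
1. straight(1) → (2, 0) facing right
2. arc(right, 3) → (5, -3) facing down
3. arc(right, 1) → (4, -4) facing left
no rival 3-sequence matches.

straight(1), arc(right, 3), arc(right, 1)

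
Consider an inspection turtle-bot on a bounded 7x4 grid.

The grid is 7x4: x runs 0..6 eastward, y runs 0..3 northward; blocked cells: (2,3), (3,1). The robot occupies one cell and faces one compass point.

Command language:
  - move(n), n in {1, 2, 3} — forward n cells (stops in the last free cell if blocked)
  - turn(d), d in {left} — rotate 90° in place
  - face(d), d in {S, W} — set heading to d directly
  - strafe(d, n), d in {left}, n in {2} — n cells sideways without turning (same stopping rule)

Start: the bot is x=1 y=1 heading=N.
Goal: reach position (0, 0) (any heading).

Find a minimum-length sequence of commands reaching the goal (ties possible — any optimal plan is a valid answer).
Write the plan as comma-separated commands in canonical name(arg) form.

face(W), move(3), strafe(left, 2)

initial: x=1 y=1 heading=N
t=1 face(W) ⇒ x=1 y=1 heading=W
t=2 move(3) ⇒ x=0 y=1 heading=W
t=3 strafe(left, 2) ⇒ x=0 y=0 heading=W
shorter routes all fall short; 3 is best.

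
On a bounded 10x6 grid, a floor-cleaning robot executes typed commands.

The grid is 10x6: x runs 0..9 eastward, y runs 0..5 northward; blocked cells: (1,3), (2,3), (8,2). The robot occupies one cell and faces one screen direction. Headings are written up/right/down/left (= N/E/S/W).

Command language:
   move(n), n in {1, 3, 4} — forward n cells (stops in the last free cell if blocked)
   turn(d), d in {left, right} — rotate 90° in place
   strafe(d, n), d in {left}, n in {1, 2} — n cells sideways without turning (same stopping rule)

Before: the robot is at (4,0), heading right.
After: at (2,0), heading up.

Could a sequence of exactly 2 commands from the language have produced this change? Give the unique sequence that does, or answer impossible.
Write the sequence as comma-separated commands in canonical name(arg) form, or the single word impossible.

turn(left), strafe(left, 2)

key: running strafe(left, 2) before turn(left) would end elsewhere — order is forced
start: at (4,0), heading right
[1] after turn(left): at (4,0), heading up
[2] after strafe(left, 2): at (2,0), heading up
no other 2-command option fits: unique.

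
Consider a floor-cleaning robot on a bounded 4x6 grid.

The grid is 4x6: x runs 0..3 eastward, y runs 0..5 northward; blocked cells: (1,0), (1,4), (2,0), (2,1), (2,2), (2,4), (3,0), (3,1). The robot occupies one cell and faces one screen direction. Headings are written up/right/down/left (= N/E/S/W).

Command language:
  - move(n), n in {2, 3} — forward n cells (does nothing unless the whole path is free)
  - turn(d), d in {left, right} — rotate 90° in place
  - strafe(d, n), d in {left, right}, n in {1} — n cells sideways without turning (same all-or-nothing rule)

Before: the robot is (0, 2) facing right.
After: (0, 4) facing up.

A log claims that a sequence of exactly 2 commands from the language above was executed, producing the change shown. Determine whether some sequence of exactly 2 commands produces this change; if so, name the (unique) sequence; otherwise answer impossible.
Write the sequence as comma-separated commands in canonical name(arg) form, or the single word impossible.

key: running move(2) before turn(left) would end elsewhere — order is forced
from: (0, 2) facing right
t=1 turn(left) ⇒ (0, 2) facing up
t=2 move(2) ⇒ (0, 4) facing up
no rival 2-sequence matches.

turn(left), move(2)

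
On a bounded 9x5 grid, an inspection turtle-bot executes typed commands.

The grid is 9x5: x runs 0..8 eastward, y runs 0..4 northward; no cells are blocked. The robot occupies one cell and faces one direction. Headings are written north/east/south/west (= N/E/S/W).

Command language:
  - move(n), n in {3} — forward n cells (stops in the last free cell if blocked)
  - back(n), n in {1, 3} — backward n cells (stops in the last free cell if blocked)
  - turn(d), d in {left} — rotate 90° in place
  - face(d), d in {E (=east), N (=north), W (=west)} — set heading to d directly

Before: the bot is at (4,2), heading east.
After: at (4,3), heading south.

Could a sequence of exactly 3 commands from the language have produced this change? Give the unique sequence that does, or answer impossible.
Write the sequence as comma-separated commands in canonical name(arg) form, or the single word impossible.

key: cell and facing (now S) both changed — the 3 commands mix motion and turning
t0: at (4,2), heading east
step 1 (face(W)): at (4,2), heading west
step 2 (turn(left)): at (4,2), heading south
step 3 (back(1)): at (4,3), heading south
all 343 alternatives checked — unique.

face(W), turn(left), back(1)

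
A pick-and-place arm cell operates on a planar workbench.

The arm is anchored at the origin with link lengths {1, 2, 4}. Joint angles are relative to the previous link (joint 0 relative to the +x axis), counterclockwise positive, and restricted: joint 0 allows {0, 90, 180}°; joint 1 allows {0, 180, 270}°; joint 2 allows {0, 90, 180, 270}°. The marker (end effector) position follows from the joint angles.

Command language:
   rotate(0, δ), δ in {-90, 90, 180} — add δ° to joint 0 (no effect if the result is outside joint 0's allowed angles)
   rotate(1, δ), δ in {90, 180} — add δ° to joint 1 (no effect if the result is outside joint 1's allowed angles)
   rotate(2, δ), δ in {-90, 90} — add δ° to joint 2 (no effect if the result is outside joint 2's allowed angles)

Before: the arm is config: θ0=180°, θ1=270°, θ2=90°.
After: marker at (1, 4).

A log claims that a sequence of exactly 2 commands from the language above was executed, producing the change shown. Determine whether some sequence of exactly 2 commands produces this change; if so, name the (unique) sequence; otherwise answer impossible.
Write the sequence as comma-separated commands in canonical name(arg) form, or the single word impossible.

rotate(1, 90), rotate(1, 180)

key: running rotate(1, 180) before rotate(1, 90) would end elsewhere — order is forced
initial: config: θ0=180°, θ1=270°, θ2=90°
[1] after rotate(1, 90): config: θ0=180°, θ1=0°, θ2=90°
[2] after rotate(1, 180): config: θ0=180°, θ1=180°, θ2=90°
all 49 alternatives checked — unique.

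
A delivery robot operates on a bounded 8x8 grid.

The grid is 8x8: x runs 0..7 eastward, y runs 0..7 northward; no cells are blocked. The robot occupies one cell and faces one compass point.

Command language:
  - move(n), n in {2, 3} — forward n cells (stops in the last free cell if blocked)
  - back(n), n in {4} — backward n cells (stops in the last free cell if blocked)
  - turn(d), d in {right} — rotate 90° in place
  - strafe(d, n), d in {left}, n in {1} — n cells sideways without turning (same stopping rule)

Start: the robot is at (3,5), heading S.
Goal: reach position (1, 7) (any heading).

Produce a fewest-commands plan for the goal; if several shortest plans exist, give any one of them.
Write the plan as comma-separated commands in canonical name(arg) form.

back(4), turn(right), move(2)

from: at (3,5), heading S
t=1 back(4) ⇒ at (3,7), heading S
t=2 turn(right) ⇒ at (3,7), heading W
t=3 move(2) ⇒ at (1,7), heading W
nothing shorter than 3 reaches the goal.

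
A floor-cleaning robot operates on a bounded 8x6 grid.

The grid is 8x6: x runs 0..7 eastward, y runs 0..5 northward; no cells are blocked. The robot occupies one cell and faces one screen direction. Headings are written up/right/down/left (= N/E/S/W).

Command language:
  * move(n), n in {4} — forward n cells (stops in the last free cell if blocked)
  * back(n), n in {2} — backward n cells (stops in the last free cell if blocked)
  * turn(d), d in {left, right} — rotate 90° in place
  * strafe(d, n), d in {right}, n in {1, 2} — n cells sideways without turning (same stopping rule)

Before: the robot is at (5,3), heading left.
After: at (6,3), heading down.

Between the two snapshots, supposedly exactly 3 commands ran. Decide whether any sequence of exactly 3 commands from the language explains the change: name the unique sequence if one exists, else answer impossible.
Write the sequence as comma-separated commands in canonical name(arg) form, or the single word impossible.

key: running strafe(right, 1) before back(2) would end elsewhere — order is forced
initial: at (5,3), heading left
[1] after back(2): at (7,3), heading left
[2] after turn(left): at (7,3), heading down
[3] after strafe(right, 1): at (6,3), heading down
all 216 alternatives checked — unique.

back(2), turn(left), strafe(right, 1)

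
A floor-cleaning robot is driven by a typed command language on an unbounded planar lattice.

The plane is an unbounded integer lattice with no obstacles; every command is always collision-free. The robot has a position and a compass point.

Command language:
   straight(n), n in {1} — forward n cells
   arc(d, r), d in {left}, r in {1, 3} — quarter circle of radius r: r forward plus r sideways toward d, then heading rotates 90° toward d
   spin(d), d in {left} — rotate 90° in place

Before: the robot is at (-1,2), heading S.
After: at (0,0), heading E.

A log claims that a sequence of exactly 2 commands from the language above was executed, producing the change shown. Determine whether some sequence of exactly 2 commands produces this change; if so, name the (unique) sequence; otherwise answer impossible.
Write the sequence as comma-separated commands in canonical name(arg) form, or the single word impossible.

key: order matters: swapping straight(1) and arc(left, 1) lands elsewhere
from: at (-1,2), heading S
[1] after straight(1): at (-1,1), heading S
[2] after arc(left, 1): at (0,0), heading E
no rival 2-sequence matches.

straight(1), arc(left, 1)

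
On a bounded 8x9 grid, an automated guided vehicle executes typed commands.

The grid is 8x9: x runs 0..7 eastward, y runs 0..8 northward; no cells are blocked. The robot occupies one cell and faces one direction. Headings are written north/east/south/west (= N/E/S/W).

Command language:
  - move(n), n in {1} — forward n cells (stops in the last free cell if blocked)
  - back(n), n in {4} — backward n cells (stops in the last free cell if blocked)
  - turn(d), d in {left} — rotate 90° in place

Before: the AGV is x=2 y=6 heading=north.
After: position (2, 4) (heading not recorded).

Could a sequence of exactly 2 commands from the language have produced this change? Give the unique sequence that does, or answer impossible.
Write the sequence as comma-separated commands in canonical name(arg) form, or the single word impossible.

all 9 sequences checked — none match.

impossible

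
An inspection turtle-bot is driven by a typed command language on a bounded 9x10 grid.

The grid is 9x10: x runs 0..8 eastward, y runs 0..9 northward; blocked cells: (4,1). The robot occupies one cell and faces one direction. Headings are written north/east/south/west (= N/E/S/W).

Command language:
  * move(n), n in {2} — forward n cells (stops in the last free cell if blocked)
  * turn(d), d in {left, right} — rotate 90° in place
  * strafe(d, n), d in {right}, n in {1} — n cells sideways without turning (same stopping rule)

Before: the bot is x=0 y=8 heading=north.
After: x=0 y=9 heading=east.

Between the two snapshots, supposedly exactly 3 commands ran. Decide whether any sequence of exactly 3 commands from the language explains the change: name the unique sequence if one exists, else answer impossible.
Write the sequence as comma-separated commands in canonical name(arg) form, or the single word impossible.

move(2), move(2), turn(right)

key: the first move(2) runs into the grid edge before its full distance
t0: x=0 y=8 heading=north
[1] after move(2): x=0 y=9 heading=north
[2] after move(2): x=0 y=9 heading=north
[3] after turn(right): x=0 y=9 heading=east
uniquely the one of 64 3-step routes that fits.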